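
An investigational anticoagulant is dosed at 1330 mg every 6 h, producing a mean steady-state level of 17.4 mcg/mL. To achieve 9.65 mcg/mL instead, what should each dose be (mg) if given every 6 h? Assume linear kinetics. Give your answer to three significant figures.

With linear kinetics, Css is proportional to dose rate (D/τ) at fixed clearance.
D₂ = D₁ × (Css,target / Css,current) = 1330 × 9.65/17.4 = 737.6 mg

738 mg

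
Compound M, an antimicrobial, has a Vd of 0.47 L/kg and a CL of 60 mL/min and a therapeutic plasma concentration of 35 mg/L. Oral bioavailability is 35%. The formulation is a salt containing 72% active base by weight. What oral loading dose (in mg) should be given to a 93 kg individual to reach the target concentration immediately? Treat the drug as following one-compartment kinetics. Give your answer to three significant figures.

6070 mg

Vd(total) = 93 kg × 0.47 L/kg = 43.71 L
LD = Vd × C / F / S = 43.71 × 35.00 / 0.35 / 0.72 = 6071 mg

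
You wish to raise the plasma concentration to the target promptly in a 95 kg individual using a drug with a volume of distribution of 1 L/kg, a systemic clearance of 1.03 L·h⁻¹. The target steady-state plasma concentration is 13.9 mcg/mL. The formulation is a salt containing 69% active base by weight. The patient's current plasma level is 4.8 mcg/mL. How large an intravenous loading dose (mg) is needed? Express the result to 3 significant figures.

Vd = 1 L/kg × 95 kg = 95.00 L
Loading dose depends on Vd (not clearance): it fills the distribution volume.
Concentration deficit ΔC = 13.9 − 4.8 = 9.100 mg/L
LD = Vd × ΔC / S = 95.00 × 9.100 / 0.69 = 1253 mg

1250 mg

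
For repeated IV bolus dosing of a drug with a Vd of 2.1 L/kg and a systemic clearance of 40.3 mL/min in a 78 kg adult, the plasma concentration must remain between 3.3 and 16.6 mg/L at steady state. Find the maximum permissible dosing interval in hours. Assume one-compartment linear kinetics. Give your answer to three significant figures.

109 h

Total Vd = 2.1 × 78 = 163.8 L
CL = 40.3 mL/min × 60/1000 = 2.418 L/h
k = CL / Vd = 2.418 / 163.8 = 0.01476 h⁻¹
Between IV bolus doses, concentration decays as C = C₀·e^(−kτ), so C_peak/C_trough = e^(kτ).
τ_max = ln(C_peak/C_trough) / k = ln(16.6/3.3) / 0.01476 = 1.615 / 0.01476 = 109.4 h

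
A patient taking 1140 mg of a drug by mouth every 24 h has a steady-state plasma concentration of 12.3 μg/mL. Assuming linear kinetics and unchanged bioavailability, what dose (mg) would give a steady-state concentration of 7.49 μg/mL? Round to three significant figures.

With linear kinetics, Css is proportional to dose rate (D/τ) at fixed clearance.
D₂ = D₁ × (Css,target / Css,current) = 1140 × 7.49/12.3 = 694.2 mg

694 mg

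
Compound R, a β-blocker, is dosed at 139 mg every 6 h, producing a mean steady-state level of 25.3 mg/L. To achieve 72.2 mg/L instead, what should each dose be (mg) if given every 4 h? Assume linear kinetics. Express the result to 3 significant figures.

For first-order elimination, Css ∝ F·D/(CL·τ); F and CL are unchanged, so Css ∝ D/τ.
D₂ = D₁ × (Css,target / Css,current) × (τ₂/τ₁) = 139 × (72.2/25.3) × (4/6) = 264.4 mg

264 mg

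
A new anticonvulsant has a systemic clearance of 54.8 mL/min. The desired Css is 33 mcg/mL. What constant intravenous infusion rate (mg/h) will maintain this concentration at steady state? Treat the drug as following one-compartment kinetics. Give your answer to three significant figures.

109 mg/h

Convert clearance: 54.8 mL/min × 60 min/h ÷ 1000 mL/L = 3.288 L/h
R₀ = 3.288 × 33 = 108.5 mg/h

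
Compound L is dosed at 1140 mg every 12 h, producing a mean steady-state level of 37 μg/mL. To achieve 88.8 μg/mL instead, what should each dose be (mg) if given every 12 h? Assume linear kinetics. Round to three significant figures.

For first-order elimination, Css ∝ F·D/(CL·τ); F and CL are unchanged, so Css ∝ D/τ.
D₂ = D₁ × (Css,target / Css,current) = 1140 × 88.8/37 = 2736 mg

2740 mg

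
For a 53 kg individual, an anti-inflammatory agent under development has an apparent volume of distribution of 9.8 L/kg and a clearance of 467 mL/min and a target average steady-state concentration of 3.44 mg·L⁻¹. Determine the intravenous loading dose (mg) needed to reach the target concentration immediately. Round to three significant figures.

1790 mg

Vd(total) = 53 kg × 9.8 L/kg = 519.4 L
The loading dose fills Vd to the target concentration; clearance is irrelevant here.
LD = Vd × C = 519.4 × 3.440 = 1787 mg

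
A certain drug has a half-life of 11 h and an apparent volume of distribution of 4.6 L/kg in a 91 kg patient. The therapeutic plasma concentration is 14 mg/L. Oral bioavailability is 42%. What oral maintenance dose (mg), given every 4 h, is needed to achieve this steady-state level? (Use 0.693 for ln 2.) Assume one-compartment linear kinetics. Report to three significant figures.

Total Vd = 4.6 × 91 = 418.6 L
CL = ln 2 · Vd / t½ = 0.693 × 418.6 / 11 = 26.37 L/h
D = CL × Css × τ / F = 26.37 × 14 × 4 / 0.42 = 3516 mg

3520 mg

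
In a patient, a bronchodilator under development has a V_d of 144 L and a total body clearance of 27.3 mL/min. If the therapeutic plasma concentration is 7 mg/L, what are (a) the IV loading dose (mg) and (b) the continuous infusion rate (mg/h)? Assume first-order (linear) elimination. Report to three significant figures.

LD = Vd · C_target = 144.0 × 7 = 1008 mg
CL = 27.3 mL/min × 60/1000 = 1.638 L/h
Infusion rate = 1.638 L/h × 7 mg/L = 11.47 mg/h

(a) 1010 mg; (b) 11.5 mg/h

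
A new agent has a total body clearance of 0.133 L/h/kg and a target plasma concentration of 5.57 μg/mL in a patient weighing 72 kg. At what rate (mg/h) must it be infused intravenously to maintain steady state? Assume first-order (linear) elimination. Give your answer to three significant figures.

CL = 0.133 L/h/kg × 72 kg = 9.576 L/h
At steady state, infusion rate equals elimination rate: rate in = CL × Css.
R₀ = 9.576 × 5.57 = 53.34 mg/h

53.3 mg/h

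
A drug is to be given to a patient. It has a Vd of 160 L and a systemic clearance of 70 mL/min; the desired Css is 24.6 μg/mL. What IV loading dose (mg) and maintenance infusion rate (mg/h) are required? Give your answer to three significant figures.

(a) 3940 mg; (b) 103 mg/h

Loading: fill Vd to C_target → 160.0 L × 24.6 mg/L = 3936 mg
CL = 70 mL/min = 70 × 0.06 = 4.200 L/h
Maintenance: replace elimination → rate = CL × Css = 4.200 × 24.6 = 103.3 mg/h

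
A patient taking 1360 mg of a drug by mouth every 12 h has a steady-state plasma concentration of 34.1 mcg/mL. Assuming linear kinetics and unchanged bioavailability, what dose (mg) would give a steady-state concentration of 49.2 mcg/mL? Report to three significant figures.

For first-order elimination, Css ∝ F·D/(CL·τ); F and CL are unchanged, so Css ∝ D/τ.
D₂ = D₁ × (Css,target / Css,current) = 1360 × 49.2/34.1 = 1962 mg

1960 mg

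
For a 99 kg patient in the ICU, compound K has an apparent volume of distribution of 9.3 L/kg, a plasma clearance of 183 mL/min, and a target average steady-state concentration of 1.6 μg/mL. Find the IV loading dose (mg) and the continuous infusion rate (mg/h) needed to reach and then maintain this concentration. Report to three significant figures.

Vd = 9.3 L/kg × 99 kg = 920.7 L
Loading: fill Vd to C_target → 920.7 L × 1.6 mg/L = 1473 mg
CL = 183 mL/min = 183 × 0.06 = 10.98 L/h
Maintenance infusion rate = CL × Css = 10.98 × 1.6 = 17.57 mg/h

(a) 1470 mg; (b) 17.6 mg/h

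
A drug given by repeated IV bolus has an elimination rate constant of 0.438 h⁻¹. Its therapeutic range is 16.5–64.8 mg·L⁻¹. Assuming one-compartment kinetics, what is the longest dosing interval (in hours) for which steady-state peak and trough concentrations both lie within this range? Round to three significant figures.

Between IV bolus doses, concentration decays as C = C₀·e^(−kτ), so C_peak/C_trough = e^(kτ).
τ_max = ln(C_peak/C_trough) / k = ln(64.8/16.5) / 0.4380 = 1.368 / 0.4380 = 3.123 h

3.12 h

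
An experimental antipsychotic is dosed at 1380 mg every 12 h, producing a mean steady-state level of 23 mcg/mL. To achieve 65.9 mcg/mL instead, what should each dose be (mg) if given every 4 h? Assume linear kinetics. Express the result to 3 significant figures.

1320 mg

For first-order elimination, Css ∝ F·D/(CL·τ); F and CL are unchanged, so Css ∝ D/τ.
D₂ = D₁ × (Css,target / Css,current) × (τ₂/τ₁) = 1380 × (65.9/23) × (4/12) = 1318 mg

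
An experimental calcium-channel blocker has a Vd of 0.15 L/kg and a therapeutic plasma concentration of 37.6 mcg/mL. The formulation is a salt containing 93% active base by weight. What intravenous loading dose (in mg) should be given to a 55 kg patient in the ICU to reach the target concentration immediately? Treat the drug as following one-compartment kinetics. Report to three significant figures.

334 mg

Vd(total) = 55 kg × 0.15 L/kg = 8.250 L
LD = Vd × C / S = 8.250 × 37.60 / 0.93 = 333.5 mg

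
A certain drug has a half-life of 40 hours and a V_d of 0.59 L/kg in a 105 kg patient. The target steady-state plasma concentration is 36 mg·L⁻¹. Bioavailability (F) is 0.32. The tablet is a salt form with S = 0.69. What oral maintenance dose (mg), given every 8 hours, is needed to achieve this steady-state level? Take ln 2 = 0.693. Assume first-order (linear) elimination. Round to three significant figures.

1400 mg

Total Vd = 0.59 × 105 = 61.95 L
CL = 0.693 × Vd / t½ = 0.693 × 61.95 / 40 = 1.073 L/h
D = CL × Css × τ / F / S = 1.073 × 36 × 8 / 0.32 / 0.69 = 1400 mg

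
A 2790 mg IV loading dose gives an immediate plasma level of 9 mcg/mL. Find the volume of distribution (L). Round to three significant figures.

310 L

Immediately after an IV bolus, C₀ = Dose / Vd, so Vd = Dose / C₀.
Vd = 2790 / 9 = 310.0 L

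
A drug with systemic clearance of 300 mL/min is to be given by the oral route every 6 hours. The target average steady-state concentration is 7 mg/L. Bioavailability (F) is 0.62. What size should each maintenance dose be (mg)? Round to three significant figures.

CL = 300 mL/min × 60/1000 = 18.00 L/h
D = CL × Css × τ / F = 18.00 × 7 × 6 / 0.62 = 1219 mg

1220 mg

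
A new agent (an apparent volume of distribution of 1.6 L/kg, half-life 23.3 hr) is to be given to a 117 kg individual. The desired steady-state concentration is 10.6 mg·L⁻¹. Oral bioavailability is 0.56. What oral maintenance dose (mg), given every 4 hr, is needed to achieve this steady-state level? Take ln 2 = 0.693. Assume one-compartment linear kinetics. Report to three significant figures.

422 mg

Total Vd = 1.6 × 117 = 187.2 L
CL = 0.693 × Vd / t½ = 0.693 × 187.2 / 23.3 = 5.568 L/h
D = CL × Css × τ / F = 5.568 × 10.6 × 4 / 0.56 = 421.6 mg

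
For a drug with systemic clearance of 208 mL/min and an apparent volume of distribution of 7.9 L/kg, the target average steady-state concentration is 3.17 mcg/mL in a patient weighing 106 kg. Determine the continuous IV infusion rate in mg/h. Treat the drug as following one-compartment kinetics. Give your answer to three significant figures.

CL = 208 mL/min = 208 × 0.06 = 12.48 L/h
Infusion rate = CL · Css = 12.48 L/h × 3.17 mg/L = 39.56 mg/h

39.6 mg/h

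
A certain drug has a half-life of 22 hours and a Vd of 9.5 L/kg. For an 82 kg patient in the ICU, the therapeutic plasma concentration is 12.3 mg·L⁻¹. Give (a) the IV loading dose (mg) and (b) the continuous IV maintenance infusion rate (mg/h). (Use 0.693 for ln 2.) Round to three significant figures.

(a) 9580 mg; (b) 302 mg/h

Total Vd = 9.5 × 82 = 779.0 L
LD = Vd × C = 779.0 × 12.3 = 9582 mg
CL = 0.693 × Vd / t½ = 0.693 × 779.0 / 22 = 24.54 L/h
Infusion rate = CL × Css = 24.54 × 12.3 = 301.8 mg/h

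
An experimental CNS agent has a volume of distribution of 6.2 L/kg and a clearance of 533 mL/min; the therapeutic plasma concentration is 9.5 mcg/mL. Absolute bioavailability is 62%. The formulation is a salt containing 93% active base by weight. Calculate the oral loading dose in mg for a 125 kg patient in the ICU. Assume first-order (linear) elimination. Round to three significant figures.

Vd(total) = 125 kg × 6.2 L/kg = 775.0 L
The loading dose fills Vd to the target concentration.
LD = Vd × C / F / S = 775.0 × 9.500 / 0.62 / 0.93 = 12770 mg

12800 mg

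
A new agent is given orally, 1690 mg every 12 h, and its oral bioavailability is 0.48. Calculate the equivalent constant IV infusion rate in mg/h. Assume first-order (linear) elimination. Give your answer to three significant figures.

67.6 mg/h

Equivalent systemic input: infusion rate = F·D/τ.
Rate = 0.48 × 1690 / 12 = 67.60 mg/h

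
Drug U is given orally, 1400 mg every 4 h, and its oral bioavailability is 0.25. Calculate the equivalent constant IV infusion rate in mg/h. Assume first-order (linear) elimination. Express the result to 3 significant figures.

Equivalent systemic input: infusion rate = F·D/τ.
Rate = 0.25 × 1400 / 4 = 87.50 mg/h

87.5 mg/h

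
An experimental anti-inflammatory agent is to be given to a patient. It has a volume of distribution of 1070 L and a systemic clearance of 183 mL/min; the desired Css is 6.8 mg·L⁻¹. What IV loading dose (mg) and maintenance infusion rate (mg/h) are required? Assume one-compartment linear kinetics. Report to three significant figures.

Loading dose = Vd × C = 1070 × 6.8 = 7276 mg
CL = 183 mL/min = 183 × 0.06 = 10.98 L/h
Maintenance: replace elimination → rate = CL × Css = 10.98 × 6.8 = 74.66 mg/h

(a) 7280 mg; (b) 74.7 mg/h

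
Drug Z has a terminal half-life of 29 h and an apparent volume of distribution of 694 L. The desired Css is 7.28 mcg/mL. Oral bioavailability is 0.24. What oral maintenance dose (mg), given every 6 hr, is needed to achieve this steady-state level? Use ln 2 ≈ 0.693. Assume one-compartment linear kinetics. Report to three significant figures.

3020 mg

k = 0.693/29 = 0.02390 h⁻¹, so CL = k·Vd = 0.02390 × 694.0 = 16.59 L/h
D = CL × Css × τ / F = 16.59 × 7.28 × 6 / 0.24 = 3019 mg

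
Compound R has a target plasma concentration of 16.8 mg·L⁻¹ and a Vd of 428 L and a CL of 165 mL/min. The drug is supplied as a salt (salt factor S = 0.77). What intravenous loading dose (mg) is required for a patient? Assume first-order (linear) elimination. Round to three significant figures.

9340 mg

LD is governed by Vd — clearance does not enter the loading-dose calculation.
LD = Vd × C / S = 428.0 × 16.80 / 0.77 = 9338 mg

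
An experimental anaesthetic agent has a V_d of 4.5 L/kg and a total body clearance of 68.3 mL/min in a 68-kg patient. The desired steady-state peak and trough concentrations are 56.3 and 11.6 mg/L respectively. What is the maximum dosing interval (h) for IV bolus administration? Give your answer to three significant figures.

118 h

Vd = 4.5 L/kg × 68 kg = 306.0 L
CL = 68.3 mL/min = 68.3 × 0.06 = 4.098 L/h
k = CL / Vd = 4.098 / 306.0 = 0.01339 h⁻¹
Between IV bolus doses, concentration decays as C = C₀·e^(−kτ), so C_peak/C_trough = e^(kτ).
τ_max = ln(C_peak/C_trough) / k = ln(56.3/11.6) / 0.01339 = 1.580 / 0.01339 = 118.0 h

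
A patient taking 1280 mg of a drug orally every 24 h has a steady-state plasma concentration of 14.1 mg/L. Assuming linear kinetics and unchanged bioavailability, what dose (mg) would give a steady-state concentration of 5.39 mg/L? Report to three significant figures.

For first-order elimination, Css ∝ F·D/(CL·τ); F and CL are unchanged, so Css ∝ D/τ.
D₂ = D₁ × (Css,target / Css,current) = 1280 × 5.39/14.1 = 489.3 mg

489 mg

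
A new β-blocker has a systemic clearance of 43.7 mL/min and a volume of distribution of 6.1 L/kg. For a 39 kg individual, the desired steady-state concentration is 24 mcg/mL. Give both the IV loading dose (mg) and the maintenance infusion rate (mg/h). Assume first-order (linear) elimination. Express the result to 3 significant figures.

(a) 5710 mg; (b) 62.9 mg/h

Vd(total) = 39 kg × 6.1 L/kg = 237.9 L
LD = Vd · C_target = 237.9 × 24 = 5710 mg
CL = 43.7 mL/min × 60/1000 = 2.622 L/h
Infusion rate = 2.622 L/h × 24 mg/L = 62.93 mg/h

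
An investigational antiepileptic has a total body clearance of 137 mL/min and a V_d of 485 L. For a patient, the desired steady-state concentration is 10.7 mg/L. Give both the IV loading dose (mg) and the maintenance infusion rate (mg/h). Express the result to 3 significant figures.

(a) 5190 mg; (b) 88.0 mg/h

LD = Vd · C_target = 485.0 × 10.7 = 5190 mg
CL = 137 mL/min × 60/1000 = 8.220 L/h
Maintenance infusion rate = CL × Css = 8.220 × 10.7 = 87.95 mg/h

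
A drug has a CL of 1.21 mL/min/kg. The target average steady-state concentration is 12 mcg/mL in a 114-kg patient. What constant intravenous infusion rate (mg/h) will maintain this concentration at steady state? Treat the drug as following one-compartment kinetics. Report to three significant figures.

CL = 1.21 mL/min/kg × 114 kg = 137.9 mL/min = 137.9 × 60/1000 = 8.274 L/h
At steady state, infusion rate equals elimination rate: rate in = CL × Css.
R₀ = 8.274 × 12 = 99.29 mg/h

99.3 mg/h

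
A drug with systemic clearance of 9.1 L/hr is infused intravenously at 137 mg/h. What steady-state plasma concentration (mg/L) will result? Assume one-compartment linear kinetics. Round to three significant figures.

15.1 mg/L

Css = rate / CL = 137 / 9.100 = 15.05 mg/L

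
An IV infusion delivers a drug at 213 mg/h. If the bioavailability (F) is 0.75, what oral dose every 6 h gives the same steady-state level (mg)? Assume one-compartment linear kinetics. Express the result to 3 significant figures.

To maintain the same Css, the systemic dosing rate must be unchanged: F·D/τ = infusion rate.
D = rate × τ / F = 213 × 6 / 0.75 = 1704 mg

1700 mg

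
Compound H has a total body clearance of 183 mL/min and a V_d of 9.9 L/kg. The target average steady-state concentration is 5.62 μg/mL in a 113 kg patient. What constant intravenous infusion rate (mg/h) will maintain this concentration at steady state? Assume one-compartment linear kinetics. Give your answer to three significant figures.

CL = 183 mL/min × 60/1000 = 10.98 L/h
R₀ = 10.98 × 5.62 = 61.71 mg/h

61.7 mg/h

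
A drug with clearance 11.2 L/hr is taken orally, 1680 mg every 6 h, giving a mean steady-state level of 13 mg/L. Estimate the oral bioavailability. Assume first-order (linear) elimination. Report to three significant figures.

0.520

F·D/τ = CL·Css at steady state → F = CL·Css·τ / D.
F = 11.2 × 13 × 6 / 1680 = 0.520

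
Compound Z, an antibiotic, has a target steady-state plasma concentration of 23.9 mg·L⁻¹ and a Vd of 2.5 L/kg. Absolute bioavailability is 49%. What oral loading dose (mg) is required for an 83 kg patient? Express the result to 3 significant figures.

Vd = 2.5 L/kg × 83 kg = 207.5 L
LD = Vd × C / F = 207.5 × 23.90 / 0.49 = 10120 mg

10100 mg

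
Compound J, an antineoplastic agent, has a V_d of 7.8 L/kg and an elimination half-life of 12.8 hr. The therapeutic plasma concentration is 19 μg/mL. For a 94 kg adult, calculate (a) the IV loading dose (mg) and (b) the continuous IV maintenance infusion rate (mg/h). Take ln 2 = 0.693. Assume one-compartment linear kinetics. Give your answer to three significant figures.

(a) 13900 mg; (b) 754 mg/h

Vd = 7.8 L/kg × 94 kg = 733.2 L
LD = Vd × C = 733.2 × 19 = 13930 mg
CL = 0.693 × Vd / t½ = 0.693 × 733.2 / 12.8 = 39.70 L/h
Infusion rate = CL × Css = 39.70 × 19 = 754.3 mg/h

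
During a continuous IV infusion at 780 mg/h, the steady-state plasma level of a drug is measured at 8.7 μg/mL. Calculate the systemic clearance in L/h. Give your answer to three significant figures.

At steady state, infusion rate = CL × Css, so CL = rate / Css.
CL = 780 / 8.7 = 89.66 L/h

89.7 L/h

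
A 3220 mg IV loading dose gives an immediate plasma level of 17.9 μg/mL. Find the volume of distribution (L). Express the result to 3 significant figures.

Immediately after an IV bolus, C₀ = Dose / Vd, so Vd = Dose / C₀.
Vd = 3220 / 17.9 = 179.9 L

180 L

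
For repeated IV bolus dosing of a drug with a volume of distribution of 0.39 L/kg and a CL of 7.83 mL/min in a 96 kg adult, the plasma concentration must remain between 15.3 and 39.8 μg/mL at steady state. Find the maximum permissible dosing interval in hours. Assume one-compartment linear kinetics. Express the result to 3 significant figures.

76.2 h

Vd = 0.39 L/kg × 96 kg = 37.44 L
Convert clearance: 7.83 mL/min × 60 min/h ÷ 1000 mL/L = 0.4698 L/h
k = CL / Vd = 0.4698 / 37.44 = 0.01255 h⁻¹
Between IV bolus doses, concentration decays as C = C₀·e^(−kτ), so C_peak/C_trough = e^(kτ).
τ_max = ln(C_peak/C_trough) / k = ln(39.8/15.3) / 0.01255 = 0.9560 / 0.01255 = 76.18 h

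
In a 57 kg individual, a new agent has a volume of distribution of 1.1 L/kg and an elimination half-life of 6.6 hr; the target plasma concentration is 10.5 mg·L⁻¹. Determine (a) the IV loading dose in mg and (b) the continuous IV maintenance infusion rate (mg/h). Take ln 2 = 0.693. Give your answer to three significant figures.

(a) 658 mg; (b) 69.1 mg/h

Vd(total) = 57 kg × 1.1 L/kg = 62.70 L
LD = Vd × C = 62.70 × 10.5 = 658.4 mg
CL = 0.693 × Vd / t½ = 0.693 × 62.70 / 6.6 = 6.584 L/h
Infusion rate = CL × Css = 6.584 × 10.5 = 69.13 mg/h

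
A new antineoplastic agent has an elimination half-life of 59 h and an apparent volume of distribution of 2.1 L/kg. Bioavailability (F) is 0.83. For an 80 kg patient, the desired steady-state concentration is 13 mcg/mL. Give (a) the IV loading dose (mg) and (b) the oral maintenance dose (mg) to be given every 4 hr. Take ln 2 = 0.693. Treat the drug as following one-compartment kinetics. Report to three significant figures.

Vd = 2.1 L/kg × 80 kg = 168.0 L
LD = Vd × C = 168.0 × 13 = 2184 mg
CL = 0.693 × Vd / t½ = 0.693 × 168.0 / 59 = 1.973 L/h
D = CL × Css × τ / F = 1.973 × 13 × 4 / 0.83 = 123.6 mg

(a) 2180 mg; (b) 124 mg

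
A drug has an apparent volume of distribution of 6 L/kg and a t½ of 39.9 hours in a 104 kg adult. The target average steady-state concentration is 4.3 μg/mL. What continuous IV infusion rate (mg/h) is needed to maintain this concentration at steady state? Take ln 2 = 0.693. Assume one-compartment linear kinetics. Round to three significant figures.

46.6 mg/h

Vd(total) = 104 kg × 6 L/kg = 624.0 L
CL = 0.693 × Vd / t½ = 0.693 × 624.0 / 39.9 = 10.84 L/h
Infusion rate = CL × Css = 10.84 × 4.3 = 46.61 mg/h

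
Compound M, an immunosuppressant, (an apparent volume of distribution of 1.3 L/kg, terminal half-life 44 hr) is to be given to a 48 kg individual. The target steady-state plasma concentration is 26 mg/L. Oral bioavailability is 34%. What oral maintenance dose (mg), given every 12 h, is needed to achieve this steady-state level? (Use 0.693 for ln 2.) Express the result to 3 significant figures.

Vd(total) = 48 kg × 1.3 L/kg = 62.40 L
CL = 0.693 × Vd / t½ = 0.693 × 62.40 / 44 = 0.9828 L/h
D = CL × Css × τ / F = 0.9828 × 26 × 12 / 0.34 = 901.9 mg

902 mg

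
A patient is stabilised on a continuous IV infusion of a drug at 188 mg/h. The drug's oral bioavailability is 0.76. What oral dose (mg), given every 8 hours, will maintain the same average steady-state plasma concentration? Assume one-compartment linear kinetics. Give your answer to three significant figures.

To maintain the same Css, the systemic dosing rate must be unchanged: F·D/τ = infusion rate.
D = rate × τ / F = 188 × 8 / 0.76 = 1979 mg

1980 mg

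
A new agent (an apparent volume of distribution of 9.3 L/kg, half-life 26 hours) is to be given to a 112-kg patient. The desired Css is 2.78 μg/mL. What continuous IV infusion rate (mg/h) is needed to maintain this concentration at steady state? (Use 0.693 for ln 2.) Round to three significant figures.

77.2 mg/h

Vd(total) = 112 kg × 9.3 L/kg = 1042 L
CL = ln 2 · Vd / t½ = 0.693 × 1042 / 26 = 27.77 L/h
Infusion rate = CL × Css = 27.77 × 2.78 = 77.20 mg/h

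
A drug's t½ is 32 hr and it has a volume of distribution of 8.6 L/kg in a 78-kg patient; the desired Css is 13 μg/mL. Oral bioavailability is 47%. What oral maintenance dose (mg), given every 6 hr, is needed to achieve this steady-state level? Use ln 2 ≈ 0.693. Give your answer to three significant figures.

2410 mg

Vd = 8.6 L/kg × 78 kg = 670.8 L
CL = ln 2 · Vd / t½ = 0.693 × 670.8 / 32 = 14.53 L/h
D = CL × Css × τ / F = 14.53 × 13 × 6 / 0.47 = 2411 mg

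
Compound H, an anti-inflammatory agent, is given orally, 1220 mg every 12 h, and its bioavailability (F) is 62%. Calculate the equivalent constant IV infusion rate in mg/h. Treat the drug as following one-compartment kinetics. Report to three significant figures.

Equivalent systemic input: infusion rate = F·D/τ.
Rate = 0.62 × 1220 / 12 = 63.03 mg/h

63.0 mg/h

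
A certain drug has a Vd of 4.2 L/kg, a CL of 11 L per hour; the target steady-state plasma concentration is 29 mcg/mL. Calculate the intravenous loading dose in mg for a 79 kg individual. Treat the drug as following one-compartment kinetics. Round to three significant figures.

9620 mg

Vd(total) = 79 kg × 4.2 L/kg = 331.8 L
LD = Vd × C = 331.8 × 29.00 = 9622 mg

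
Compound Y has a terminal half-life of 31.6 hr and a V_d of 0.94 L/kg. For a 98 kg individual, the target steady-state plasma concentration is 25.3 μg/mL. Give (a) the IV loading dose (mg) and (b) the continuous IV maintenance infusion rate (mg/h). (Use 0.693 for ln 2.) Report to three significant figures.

Vd = 0.94 L/kg × 98 kg = 92.12 L
LD = Vd × C = 92.12 × 25.3 = 2331 mg
CL = 0.693 × Vd / t½ = 0.693 × 92.12 / 31.6 = 2.020 L/h
Infusion rate = CL × Css = 2.020 × 25.3 = 51.11 mg/h

(a) 2330 mg; (b) 51.1 mg/h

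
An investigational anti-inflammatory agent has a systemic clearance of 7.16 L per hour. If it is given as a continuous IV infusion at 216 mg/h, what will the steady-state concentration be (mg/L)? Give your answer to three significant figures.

30.2 mg/L

Css = rate / CL = 216 / 7.160 = 30.17 mg/L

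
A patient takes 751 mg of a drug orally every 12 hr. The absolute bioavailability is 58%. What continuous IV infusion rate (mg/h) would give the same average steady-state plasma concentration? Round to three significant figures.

36.3 mg/h

Equivalent systemic input: infusion rate = F·D/τ.
Rate = 0.58 × 751 / 12 = 36.30 mg/h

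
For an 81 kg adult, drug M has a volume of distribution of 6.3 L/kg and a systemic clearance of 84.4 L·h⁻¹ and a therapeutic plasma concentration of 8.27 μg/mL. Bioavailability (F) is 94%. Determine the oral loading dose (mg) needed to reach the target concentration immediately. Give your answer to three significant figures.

4490 mg

Vd = 6.3 L/kg × 81 kg = 510.3 L
LD is governed by Vd — clearance does not enter the loading-dose calculation.
LD = Vd × C / F = 510.3 × 8.270 / 0.94 = 4490 mg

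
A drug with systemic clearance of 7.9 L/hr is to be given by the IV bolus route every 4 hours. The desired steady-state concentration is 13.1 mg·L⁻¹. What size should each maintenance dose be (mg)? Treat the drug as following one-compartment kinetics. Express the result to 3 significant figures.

414 mg

D = CL × Css × τ = 7.900 × 13.1 × 4 = 414.0 mg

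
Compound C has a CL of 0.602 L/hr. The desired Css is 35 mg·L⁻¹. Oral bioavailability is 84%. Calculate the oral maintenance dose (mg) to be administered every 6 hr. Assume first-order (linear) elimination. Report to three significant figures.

D = CL × Css × τ / F = 0.6020 × 35 × 6 / 0.84 = 150.5 mg

151 mg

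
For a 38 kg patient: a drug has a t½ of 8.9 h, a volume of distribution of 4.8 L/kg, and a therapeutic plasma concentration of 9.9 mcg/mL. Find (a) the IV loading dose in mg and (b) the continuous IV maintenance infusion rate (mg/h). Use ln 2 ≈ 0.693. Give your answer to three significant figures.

(a) 1810 mg; (b) 141 mg/h

Vd = 4.8 L/kg × 38 kg = 182.4 L
LD = Vd × C = 182.4 × 9.9 = 1806 mg
CL = 0.693 × Vd / t½ = 0.693 × 182.4 / 8.9 = 14.20 L/h
Infusion rate = CL × Css = 14.20 × 9.9 = 140.6 mg/h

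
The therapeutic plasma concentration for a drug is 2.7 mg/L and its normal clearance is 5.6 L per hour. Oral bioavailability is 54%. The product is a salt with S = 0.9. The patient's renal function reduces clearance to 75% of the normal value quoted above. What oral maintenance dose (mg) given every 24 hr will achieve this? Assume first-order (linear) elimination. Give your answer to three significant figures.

Patient clearance = 0.75 × 5.600 = 4.200 L/h
D = CL × Css × τ / F / S = 4.200 × 2.7 × 24 / 0.54 / 0.9 = 560.0 mg

560 mg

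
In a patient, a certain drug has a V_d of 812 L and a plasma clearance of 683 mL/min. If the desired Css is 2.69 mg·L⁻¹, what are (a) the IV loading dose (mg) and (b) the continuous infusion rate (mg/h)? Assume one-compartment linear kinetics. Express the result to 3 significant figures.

Loading: fill Vd to C_target → 812.0 L × 2.69 mg/L = 2184 mg
CL = 683 mL/min × 60/1000 = 40.98 L/h
Maintenance infusion rate = CL × Css = 40.98 × 2.69 = 110.2 mg/h

(a) 2180 mg; (b) 110 mg/h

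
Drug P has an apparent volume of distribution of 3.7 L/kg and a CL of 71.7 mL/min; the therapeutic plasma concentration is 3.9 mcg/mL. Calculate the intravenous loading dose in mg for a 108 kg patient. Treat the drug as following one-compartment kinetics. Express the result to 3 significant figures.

1560 mg

Vd = 3.7 L/kg × 108 kg = 399.6 L
LD = Vd × C = 399.6 × 3.900 = 1558 mg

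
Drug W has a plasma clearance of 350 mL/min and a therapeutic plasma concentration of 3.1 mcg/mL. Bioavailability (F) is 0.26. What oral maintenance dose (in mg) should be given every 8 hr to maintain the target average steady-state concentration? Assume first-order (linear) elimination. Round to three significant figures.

CL = 350 mL/min = 350 × 0.06 = 21.00 L/h
D = CL × Css × τ / F = 21.00 × 3.1 × 8 / 0.26 = 2003 mg

2000 mg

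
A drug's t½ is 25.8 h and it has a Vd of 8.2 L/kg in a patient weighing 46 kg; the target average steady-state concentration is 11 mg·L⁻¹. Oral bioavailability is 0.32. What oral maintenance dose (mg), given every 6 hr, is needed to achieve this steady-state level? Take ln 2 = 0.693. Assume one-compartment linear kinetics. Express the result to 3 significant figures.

2090 mg

Vd(total) = 46 kg × 8.2 L/kg = 377.2 L
CL = ln 2 · Vd / t½ = 0.693 × 377.2 / 25.8 = 10.13 L/h
D = CL × Css × τ / F = 10.13 × 11 × 6 / 0.32 = 2089 mg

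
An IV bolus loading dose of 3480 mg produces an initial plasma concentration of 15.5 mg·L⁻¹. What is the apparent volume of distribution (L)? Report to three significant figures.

225 L

Immediately after an IV bolus, C₀ = Dose / Vd, so Vd = Dose / C₀.
Vd = 3480 / 15.5 = 224.5 L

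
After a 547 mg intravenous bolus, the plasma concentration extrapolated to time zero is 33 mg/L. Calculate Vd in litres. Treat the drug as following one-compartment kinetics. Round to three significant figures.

16.6 L

Immediately after an IV bolus, C₀ = Dose / Vd, so Vd = Dose / C₀.
Vd = 547 / 33 = 16.58 L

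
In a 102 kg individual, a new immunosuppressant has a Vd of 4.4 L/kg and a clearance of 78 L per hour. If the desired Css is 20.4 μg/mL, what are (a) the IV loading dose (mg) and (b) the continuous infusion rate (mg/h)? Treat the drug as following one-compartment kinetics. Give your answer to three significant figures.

(a) 9160 mg; (b) 1590 mg/h

Total Vd = 4.4 × 102 = 448.8 L
Loading dose = Vd × C = 448.8 × 20.4 = 9156 mg
Maintenance infusion rate = CL × Css = 78.00 × 20.4 = 1591 mg/h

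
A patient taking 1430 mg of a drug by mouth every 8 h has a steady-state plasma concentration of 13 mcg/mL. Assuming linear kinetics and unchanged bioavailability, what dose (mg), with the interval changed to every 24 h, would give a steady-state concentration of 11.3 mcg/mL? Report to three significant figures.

3730 mg

With linear kinetics, Css is proportional to dose rate (D/τ) at fixed clearance.
D₂ = D₁ × (Css,target / Css,current) × (τ₂/τ₁) = 1430 × (11.3/13) × (24/8) = 3729 mg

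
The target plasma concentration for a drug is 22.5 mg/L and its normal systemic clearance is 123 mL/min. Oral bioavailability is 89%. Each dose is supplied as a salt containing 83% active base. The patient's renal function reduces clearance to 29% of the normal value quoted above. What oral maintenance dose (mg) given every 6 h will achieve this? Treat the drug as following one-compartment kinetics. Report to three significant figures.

391 mg

CL = 123 mL/min × 60/1000 = 7.380 L/h
Patient clearance = 0.29 × 7.380 = 2.140 L/h
At steady state, dose per interval replaces the amount cleared in that interval: F·S·D/τ = CL·Css.
D = CL × Css × τ / F / S = 2.140 × 22.5 × 6 / 0.89 / 0.83 = 391.1 mg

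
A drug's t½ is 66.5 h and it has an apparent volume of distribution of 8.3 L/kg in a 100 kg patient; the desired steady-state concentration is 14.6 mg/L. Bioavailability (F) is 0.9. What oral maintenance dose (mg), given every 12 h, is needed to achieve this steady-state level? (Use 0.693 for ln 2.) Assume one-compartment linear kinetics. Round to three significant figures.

Vd(total) = 100 kg × 8.3 L/kg = 830.0 L
k = 0.693/66.5 = 0.01042 h⁻¹, so CL = k·Vd = 0.01042 × 830.0 = 8.649 L/h
D = CL × Css × τ / F = 8.649 × 14.6 × 12 / 0.9 = 1684 mg

1680 mg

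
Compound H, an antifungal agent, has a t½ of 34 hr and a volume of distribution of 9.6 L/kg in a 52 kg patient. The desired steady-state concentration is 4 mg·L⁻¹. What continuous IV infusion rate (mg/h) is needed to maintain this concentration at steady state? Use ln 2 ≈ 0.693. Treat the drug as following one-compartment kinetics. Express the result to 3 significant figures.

40.7 mg/h

Vd = 9.6 L/kg × 52 kg = 499.2 L
CL = ln 2 · Vd / t½ = 0.693 × 499.2 / 34 = 10.17 L/h
Infusion rate = CL × Css = 10.17 × 4 = 40.68 mg/h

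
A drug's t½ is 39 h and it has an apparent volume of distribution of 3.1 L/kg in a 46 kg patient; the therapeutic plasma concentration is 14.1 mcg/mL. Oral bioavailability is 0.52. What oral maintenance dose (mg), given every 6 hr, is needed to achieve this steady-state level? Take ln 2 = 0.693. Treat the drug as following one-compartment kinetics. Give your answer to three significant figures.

Vd(total) = 46 kg × 3.1 L/kg = 142.6 L
CL = ln 2 · Vd / t½ = 0.693 × 142.6 / 39 = 2.534 L/h
D = CL × Css × τ / F = 2.534 × 14.1 × 6 / 0.52 = 412.3 mg

412 mg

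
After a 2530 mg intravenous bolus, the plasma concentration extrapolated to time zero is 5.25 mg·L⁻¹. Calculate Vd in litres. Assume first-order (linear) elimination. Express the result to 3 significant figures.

Immediately after an IV bolus, C₀ = Dose / Vd, so Vd = Dose / C₀.
Vd = 2530 / 5.25 = 481.9 L

482 L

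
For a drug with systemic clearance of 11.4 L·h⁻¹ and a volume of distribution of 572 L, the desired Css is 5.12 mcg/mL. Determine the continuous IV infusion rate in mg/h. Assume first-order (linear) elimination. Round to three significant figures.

58.4 mg/h

R₀ = 11.40 × 5.12 = 58.37 mg/h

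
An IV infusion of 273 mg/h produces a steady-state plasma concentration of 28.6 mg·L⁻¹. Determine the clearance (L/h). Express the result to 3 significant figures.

9.55 L/h

At steady state, infusion rate = CL × Css, so CL = rate / Css.
CL = 273 / 28.6 = 9.545 L/h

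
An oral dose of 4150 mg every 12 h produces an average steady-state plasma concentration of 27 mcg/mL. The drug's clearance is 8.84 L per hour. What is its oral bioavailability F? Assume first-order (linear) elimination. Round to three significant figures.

F·D/τ = CL·Css at steady state → F = CL·Css·τ / D.
F = 8.84 × 27 × 12 / 4150 = 0.690

0.690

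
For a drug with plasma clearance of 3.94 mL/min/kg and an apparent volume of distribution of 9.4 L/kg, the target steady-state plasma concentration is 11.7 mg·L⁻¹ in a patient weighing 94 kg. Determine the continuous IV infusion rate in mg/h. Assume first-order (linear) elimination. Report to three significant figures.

CL = 3.94 mL/min/kg × 94 kg = 370.4 mL/min = 370.4 × 60/1000 = 22.22 L/h
Rate = CL × Css = 22.22 × 11.7 = 260.0 mg/h

260 mg/h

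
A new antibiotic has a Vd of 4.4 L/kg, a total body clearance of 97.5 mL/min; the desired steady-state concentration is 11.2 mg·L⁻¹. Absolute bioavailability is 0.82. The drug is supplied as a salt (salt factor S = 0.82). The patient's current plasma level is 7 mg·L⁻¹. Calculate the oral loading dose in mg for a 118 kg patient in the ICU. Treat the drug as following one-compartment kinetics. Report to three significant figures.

3240 mg

Total Vd = 4.4 × 118 = 519.2 L
The loading dose fills Vd to the target concentration; clearance is irrelevant here.
Concentration deficit ΔC = 11.2 − 7 = 4.200 mg/L
LD = Vd × ΔC / F / S = 519.2 × 4.200 / 0.82 / 0.82 = 3243 mg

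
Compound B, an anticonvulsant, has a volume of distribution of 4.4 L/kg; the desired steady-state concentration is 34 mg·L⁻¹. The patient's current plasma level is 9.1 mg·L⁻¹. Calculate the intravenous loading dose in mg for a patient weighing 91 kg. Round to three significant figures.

9970 mg

Vd(total) = 91 kg × 4.4 L/kg = 400.4 L
The loading dose fills Vd to the target concentration.
Concentration deficit ΔC = 34 − 9.1 = 24.90 mg/L
LD = Vd × ΔC = 400.4 × 24.90 = 9970 mg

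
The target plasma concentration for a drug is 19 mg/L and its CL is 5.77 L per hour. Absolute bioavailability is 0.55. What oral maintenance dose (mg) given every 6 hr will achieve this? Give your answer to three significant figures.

1200 mg

At steady state, dose per interval replaces the amount cleared in that interval: F·D/τ = CL·Css.
D = CL × Css × τ / F = 5.770 × 19 × 6 / 0.55 = 1196 mg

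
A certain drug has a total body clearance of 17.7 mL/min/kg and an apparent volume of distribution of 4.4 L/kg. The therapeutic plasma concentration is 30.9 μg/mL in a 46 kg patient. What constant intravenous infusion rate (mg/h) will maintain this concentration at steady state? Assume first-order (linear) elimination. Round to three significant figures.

1510 mg/h

CL = 17.7 mL/min/kg × 46 kg = 814.2 mL/min = 814.2 × 60/1000 = 48.85 L/h
Vd does not affect the maintenance rate; only clearance governs steady-state input.
Rate = CL × Css = 48.85 × 30.9 = 1509 mg/h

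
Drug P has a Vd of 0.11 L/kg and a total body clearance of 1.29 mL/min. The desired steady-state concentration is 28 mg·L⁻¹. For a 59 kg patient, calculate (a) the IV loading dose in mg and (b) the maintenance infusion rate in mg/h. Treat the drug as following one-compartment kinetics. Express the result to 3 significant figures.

(a) 182 mg; (b) 2.17 mg/h

Vd = 0.11 L/kg × 59 kg = 6.490 L
LD = Vd · C_target = 6.490 × 28 = 181.7 mg
CL = 1.29 mL/min = 1.29 × 0.06 = 0.07740 L/h
Maintenance: replace elimination → rate = CL × Css = 0.07740 × 28 = 2.167 mg/h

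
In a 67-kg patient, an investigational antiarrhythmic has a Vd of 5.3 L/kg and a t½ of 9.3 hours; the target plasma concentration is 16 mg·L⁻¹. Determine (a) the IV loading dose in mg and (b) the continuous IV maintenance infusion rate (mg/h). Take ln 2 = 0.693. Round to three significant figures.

(a) 5680 mg; (b) 423 mg/h

Vd = 5.3 L/kg × 67 kg = 355.1 L
LD = Vd × C = 355.1 × 16 = 5682 mg
CL = 0.693 × Vd / t½ = 0.693 × 355.1 / 9.3 = 26.46 L/h
Infusion rate = CL × Css = 26.46 × 16 = 423.4 mg/h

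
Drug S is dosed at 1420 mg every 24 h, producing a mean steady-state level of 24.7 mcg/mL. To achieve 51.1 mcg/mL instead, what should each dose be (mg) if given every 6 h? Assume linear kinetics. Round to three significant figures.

With linear kinetics, Css is proportional to dose rate (D/τ) at fixed clearance.
D₂ = D₁ × (Css,target / Css,current) × (τ₂/τ₁) = 1420 × (51.1/24.7) × (6/24) = 734.4 mg

734 mg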